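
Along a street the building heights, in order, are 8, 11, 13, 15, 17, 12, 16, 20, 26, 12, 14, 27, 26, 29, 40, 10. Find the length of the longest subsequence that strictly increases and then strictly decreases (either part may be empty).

11

inc[i] = longest strictly increasing subsequence ending at i; dec[i] = longest strictly decreasing subsequence starting at i:
i:      1  2  3  4  5  6  7  8  9 10 11 12 13 14 15 16
a[i]:   8 11 13 15 17 12 16 20 26 12 14 27 26 29 40 10
inc:    1  2  3  4  5  3  5  6  7  3  4  8  7  9 10  2
dec:    1  2  3  3  4  2  3  3  3  2  2  3  2  2  2  1
Best peak at i=15 (value 40): inc=10, dec=2, length 10+2−1 = 11.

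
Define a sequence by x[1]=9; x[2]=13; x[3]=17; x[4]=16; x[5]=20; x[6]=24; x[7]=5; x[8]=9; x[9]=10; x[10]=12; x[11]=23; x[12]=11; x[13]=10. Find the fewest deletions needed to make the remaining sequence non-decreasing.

Fewest deletions = n − (longest non-decreasing subsequence).
i:      1  2  3  4  5  6  7  8  9 10 11 12 13
x[i]:   9 13 17 16 20 24  5  9 10 12 23 11 10
dp:     1  2  3  3  4  5  1  2  3  4  5  4  4
max dp = 5, so deletions = 13 − 5 = 8.

8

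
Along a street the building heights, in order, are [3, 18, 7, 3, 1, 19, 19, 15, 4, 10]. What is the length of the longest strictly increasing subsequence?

Let dp[i] be the length of the longest such subsequence ending at index i:
i:      1  2  3  4  5  6  7  8  9 10
a[i]:   3 18  7  3  1 19 19 15  4 10
dp:     1  2  2  1  1  3  3  3  2  3
Maximum dp value is 3.

3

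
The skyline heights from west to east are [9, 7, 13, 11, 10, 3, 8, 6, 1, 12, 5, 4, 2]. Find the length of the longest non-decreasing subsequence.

3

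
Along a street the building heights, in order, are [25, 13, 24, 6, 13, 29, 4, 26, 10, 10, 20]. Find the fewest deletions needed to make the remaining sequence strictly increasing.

8

Fewest deletions = n − (longest strictly increasing subsequence).
Patience tails:
25 → extends → [25]
13 → replaces 25 → [13]
24 → extends → [13, 24]
6 → replaces 13 → [6, 24]
13 → replaces 24 → [6, 13]
29 → extends → [6, 13, 29]
4 → replaces 6 → [4, 13, 29]
26 → replaces 29 → [4, 13, 26]
10 → replaces 13 → [4, 10, 26]
10 → already a tail → [4, 10, 26]
20 → replaces 26 → [4, 10, 20]
Longest strictly increasing subsequence has length 3, so deletions = 11 − 3 = 8.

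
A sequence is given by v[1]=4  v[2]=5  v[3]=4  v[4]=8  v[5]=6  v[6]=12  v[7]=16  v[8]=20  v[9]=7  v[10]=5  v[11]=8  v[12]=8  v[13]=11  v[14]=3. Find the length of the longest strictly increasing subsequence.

6

Let dp[i] be the length of the longest such subsequence ending at index i:
i:      1  2  3  4  5  6  7  8  9 10 11 12 13 14
v[i]:   4  5  4  8  6 12 16 20  7  5  8  8 11  3
dp:     1  2  1  3  3  4  5  6  4  2  5  5  6  1
Maximum dp value is 6.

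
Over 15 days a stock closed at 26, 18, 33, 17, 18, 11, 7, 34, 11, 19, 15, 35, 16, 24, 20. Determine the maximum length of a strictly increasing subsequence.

5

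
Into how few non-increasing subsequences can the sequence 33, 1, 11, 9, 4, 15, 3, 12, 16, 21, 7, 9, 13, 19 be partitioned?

6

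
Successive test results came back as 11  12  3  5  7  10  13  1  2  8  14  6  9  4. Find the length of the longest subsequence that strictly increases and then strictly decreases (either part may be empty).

inc[i] = longest strictly increasing subsequence ending at i; dec[i] = longest strictly decreasing subsequence starting at i:
i:      1  2  3  4  5  6  7  8  9 10 11 12 13 14
a[i]:  11 12  3  5  7 10 13  1  2  8 14  6  9  4
inc:    1  2  1  2  3  4  5  1  2  4  6  3  5  3
dec:    5  5  2  2  3  4  4  1  1  3  3  2  2  1
Best peak at i=7 (value 13): inc=5, dec=4, length 5+4−1 = 8.

8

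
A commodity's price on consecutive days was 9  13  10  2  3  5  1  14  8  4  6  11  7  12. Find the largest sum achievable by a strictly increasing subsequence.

42

Let S[i] be the best sum of a strictly increasing subsequence ending at i:
i:      1  2  3  4  5  6  7  8  9 10 11 12 13 14
a[i]:   9 13 10  2  3  5  1 14  8  4  6 11  7 12
S:      9 22 19  2  5 10  1 36 18  9 16 30 23 42
Maximum is 42 (e.g. 9 + 10 + 11 + 12).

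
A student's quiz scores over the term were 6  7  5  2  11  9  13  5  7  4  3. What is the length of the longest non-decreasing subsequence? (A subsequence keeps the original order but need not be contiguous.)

4

Track the smallest tail for each achievable length (allowing ties):
6 → extends → [6]
7 → extends → [6, 7]
5 → replaces 6 → [5, 7]
2 → replaces 5 → [2, 7]
11 → extends → [2, 7, 11]
9 → replaces 11 → [2, 7, 9]
13 → extends → [2, 7, 9, 13]
5 → replaces 7 → [2, 5, 9, 13]
7 → replaces 9 → [2, 5, 7, 13]
4 → replaces 5 → [2, 4, 7, 13]
3 → replaces 4 → [2, 3, 7, 13]
Four tails, so the longest non-decreasing subsequence has length 4 (e.g. 6, 7, 11, 13).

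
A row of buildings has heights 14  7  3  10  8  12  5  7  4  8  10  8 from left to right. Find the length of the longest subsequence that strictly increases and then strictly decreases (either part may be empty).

6

inc[i] = longest strictly increasing subsequence ending at i; dec[i] = longest strictly decreasing subsequence starting at i:
i:      1  2  3  4  5  6  7  8  9 10 11 12
a[i]:  14  7  3 10  8 12  5  7  4  8 10  8
inc:    1  1  1  2  2  3  2  3  2  4  5  4
dec:    5  3  1  4  3  3  2  2  1  1  2  1
Best peak at i=11 (value 10): inc=5, dec=2, length 5+2−1 = 6.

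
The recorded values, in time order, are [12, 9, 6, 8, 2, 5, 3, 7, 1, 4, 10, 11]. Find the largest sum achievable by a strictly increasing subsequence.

35

Let S[i] be the best sum of a strictly increasing subsequence ending at i:
i:      1  2  3  4  5  6  7  8  9 10 11 12
a[i]:  12  9  6  8  2  5  3  7  1  4 10 11
S:     12  9  6 14  2  7  5 14  1  9 24 35
Maximum is 35 (e.g. 2 + 5 + 7 + 10 + 11).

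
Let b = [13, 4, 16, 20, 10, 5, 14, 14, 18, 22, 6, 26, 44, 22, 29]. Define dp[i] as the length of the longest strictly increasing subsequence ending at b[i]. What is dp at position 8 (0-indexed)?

dp[i] = 1 + max{dp[j] : j<i, b[j]<b[i]} (or 1 if no such j):
i:      0  1  2  3  4  5  6  7  8  9 10 11 12 13 14
b[i]:  13  4 16 20 10  5 14 14 18 22  6 26 44 22 29
dp:     1  1  2  3  2  2  3  3  4  5  3  6  7  5  7
At index 8 the value is 4.

4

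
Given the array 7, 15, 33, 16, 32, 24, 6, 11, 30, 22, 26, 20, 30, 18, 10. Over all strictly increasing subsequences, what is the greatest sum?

118

Let S[i] be the best sum of a strictly increasing subsequence ending at i:
i:       1   2   3   4   5   6   7   8   9  10  11  12  13  14  15
a[i]:    7  15  33  16  32  24   6  11  30  22  26  20  30  18  10
S:       7  22  55  38  70  62   6  18  92  60  88  58 118  56  17
Maximum is 118 (e.g. 7 + 15 + 16 + 24 + 26 + 30).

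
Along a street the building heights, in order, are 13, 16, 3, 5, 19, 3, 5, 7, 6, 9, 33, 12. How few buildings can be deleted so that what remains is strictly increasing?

7

Fewest deletions = n − (longest strictly increasing subsequence).
i:      1  2  3  4  5  6  7  8  9 10 11 12
a[i]:  13 16  3  5 19  3  5  7  6  9 33 12
dp:     1  2  1  2  3  1  2  3  3  4  5  5
max dp = 5, so deletions = 12 − 5 = 7.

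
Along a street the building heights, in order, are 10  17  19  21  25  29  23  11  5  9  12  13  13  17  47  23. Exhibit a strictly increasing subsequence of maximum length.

10, 17, 19, 21, 25, 29, 47

Patience tails give the LIS length; then backtrack through the dp parents:
10 → extends → [10]
17 → extends → [10, 17]
19 → extends → [10, 17, 19]
21 → extends → [10, 17, 19, 21]
25 → extends → [10, 17, 19, 21, 25]
29 → extends → [10, 17, 19, 21, 25, 29]
23 → replaces 25 → [10, 17, 19, 21, 23, 29]
11 → replaces 17 → [10, 11, 19, 21, 23, 29]
5 → replaces 10 → [5, 11, 19, 21, 23, 29]
9 → replaces 11 → [5, 9, 19, 21, 23, 29]
12 → replaces 19 → [5, 9, 12, 21, 23, 29]
13 → replaces 21 → [5, 9, 12, 13, 23, 29]
13 → already a tail → [5, 9, 12, 13, 23, 29]
17 → replaces 23 → [5, 9, 12, 13, 17, 29]
47 → extends → [5, 9, 12, 13, 17, 29, 47]
23 → replaces 29 → [5, 9, 12, 13, 17, 23, 47]
Length 7; one witness is 10, 17, 19, 21, 25, 29, 47.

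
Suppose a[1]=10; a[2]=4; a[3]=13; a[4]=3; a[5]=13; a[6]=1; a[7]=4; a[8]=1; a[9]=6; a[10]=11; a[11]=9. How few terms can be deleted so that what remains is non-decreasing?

Fewest deletions = n − (longest non-decreasing subsequence).
Patience tails:
10 → extends → [10]
4 → replaces 10 → [4]
13 → extends → [4, 13]
3 → replaces 4 → [3, 13]
13 → extends → [3, 13, 13]
1 → replaces 3 → [1, 13, 13]
4 → replaces 13 → [1, 4, 13]
1 → replaces 4 → [1, 1, 13]
6 → replaces 13 → [1, 1, 6]
11 → extends → [1, 1, 6, 11]
9 → replaces 11 → [1, 1, 6, 9]
Longest non-decreasing subsequence has length 4, so deletions = 11 − 4 = 7.

7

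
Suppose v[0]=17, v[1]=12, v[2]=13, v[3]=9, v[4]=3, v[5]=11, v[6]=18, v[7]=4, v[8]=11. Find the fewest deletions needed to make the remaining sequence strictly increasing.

6

Fewest deletions = n − (longest strictly increasing subsequence).
i:      0  1  2  3  4  5  6  7  8
v[i]:  17 12 13  9  3 11 18  4 11
dp:     1  1  2  1  1  2  3  2  3
max dp = 3, so deletions = 9 − 3 = 6.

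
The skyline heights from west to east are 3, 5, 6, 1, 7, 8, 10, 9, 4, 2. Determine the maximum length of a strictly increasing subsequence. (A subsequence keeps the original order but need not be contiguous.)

6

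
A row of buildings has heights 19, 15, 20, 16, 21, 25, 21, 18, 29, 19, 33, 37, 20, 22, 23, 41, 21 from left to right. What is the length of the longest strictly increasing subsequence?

8

Let dp[i] be the length of the longest such subsequence ending at index i:
i:      1  2  3  4  5  6  7  8  9 10 11 12 13 14 15 16 17
a[i]:  19 15 20 16 21 25 21 18 29 19 33 37 20 22 23 41 21
dp:     1  1  2  2  3  4  3  3  5  4  6  7  5  6  7  8  6
Maximum dp value is 8.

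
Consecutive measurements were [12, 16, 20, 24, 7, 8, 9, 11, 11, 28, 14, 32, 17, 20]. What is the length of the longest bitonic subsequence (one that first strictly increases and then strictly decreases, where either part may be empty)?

inc[i] = longest strictly increasing subsequence ending at i; dec[i] = longest strictly decreasing subsequence starting at i:
i:      1  2  3  4  5  6  7  8  9 10 11 12 13 14
a[i]:  12 16 20 24  7  8  9 11 11 28 14 32 17 20
inc:    1  2  3  4  1  2  3  4  4  5  5  6  6  7
dec:    2  2  2  2  1  1  1  1  1  2  1  2  1  1
Best peak at i=12 (value 32): inc=6, dec=2, length 6+2−1 = 7.

7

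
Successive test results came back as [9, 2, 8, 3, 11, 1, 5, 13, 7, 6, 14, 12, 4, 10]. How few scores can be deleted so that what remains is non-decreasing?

Fewest deletions = n − (longest non-decreasing subsequence).
Patience tails:
9 → extends → [9]
2 → replaces 9 → [2]
8 → extends → [2, 8]
3 → replaces 8 → [2, 3]
11 → extends → [2, 3, 11]
1 → replaces 2 → [1, 3, 11]
5 → replaces 11 → [1, 3, 5]
13 → extends → [1, 3, 5, 13]
7 → replaces 13 → [1, 3, 5, 7]
6 → replaces 7 → [1, 3, 5, 6]
14 → extends → [1, 3, 5, 6, 14]
12 → replaces 14 → [1, 3, 5, 6, 12]
4 → replaces 5 → [1, 3, 4, 6, 12]
10 → replaces 12 → [1, 3, 4, 6, 10]
Longest non-decreasing subsequence has length 5, so deletions = 14 − 5 = 9.

9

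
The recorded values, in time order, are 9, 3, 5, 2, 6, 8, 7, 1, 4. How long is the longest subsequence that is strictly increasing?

4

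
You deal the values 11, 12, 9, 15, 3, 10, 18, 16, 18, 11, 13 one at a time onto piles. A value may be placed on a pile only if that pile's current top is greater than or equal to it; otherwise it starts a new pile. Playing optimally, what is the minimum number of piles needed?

5

Place each on the leftmost legal pile:
11 → new pile 1 (tops now [11])
12 → new pile 2 (tops now [11, 12])
9 → pile 1 (tops now [9, 12])
15 → new pile 3 (tops now [9, 12, 15])
3 → pile 1 (tops now [3, 12, 15])
10 → pile 2 (tops now [3, 10, 15])
18 → new pile 4 (tops now [3, 10, 15, 18])
16 → pile 4 (tops now [3, 10, 15, 16])
18 → new pile 5 (tops now [3, 10, 15, 16, 18])
11 → pile 3 (tops now [3, 10, 11, 16, 18])
13 → pile 4 (tops now [3, 10, 11, 13, 18])
Five piles.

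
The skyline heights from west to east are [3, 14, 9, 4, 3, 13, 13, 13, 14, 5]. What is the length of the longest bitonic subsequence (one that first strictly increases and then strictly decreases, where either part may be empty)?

5

inc[i] = longest strictly increasing subsequence ending at i; dec[i] = longest strictly decreasing subsequence starting at i:
i:      1  2  3  4  5  6  7  8  9 10
a[i]:   3 14  9  4  3 13 13 13 14  5
inc:    1  2  2  2  1  3  3  3  4  3
dec:    1  4  3  2  1  2  2  2  2  1
Best peak at i=2 (value 14): inc=2, dec=4, length 2+4−1 = 5.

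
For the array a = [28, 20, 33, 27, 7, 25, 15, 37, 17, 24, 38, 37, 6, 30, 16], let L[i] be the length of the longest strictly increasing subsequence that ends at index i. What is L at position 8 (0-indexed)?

dp[i] = 1 + max{dp[j] : j<i, a[j]<a[i]} (or 1 if no such j):
i:      0  1  2  3  4  5  6  7  8  9 10 11 12 13 14
a[i]:  28 20 33 27  7 25 15 37 17 24 38 37  6 30 16
dp:     1  1  2  2  1  2  2  3  3  4  5  5  1  5  3
At index 8 the value is 3.

3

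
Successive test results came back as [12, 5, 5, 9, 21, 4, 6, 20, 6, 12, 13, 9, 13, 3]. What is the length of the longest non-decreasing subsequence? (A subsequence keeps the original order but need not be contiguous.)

7

Let dp[i] be the length of the longest such subsequence ending at index i:
i:      1  2  3  4  5  6  7  8  9 10 11 12 13 14
a[i]:  12  5  5  9 21  4  6 20  6 12 13  9 13  3
dp:     1  1  2  3  4  1  3  4  4  5  6  5  7  1
Maximum dp value is 7.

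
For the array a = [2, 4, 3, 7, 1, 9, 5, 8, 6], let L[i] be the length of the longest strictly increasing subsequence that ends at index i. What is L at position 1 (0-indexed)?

2

dp[i] = 1 + max{dp[j] : j<i, a[j]<a[i]} (or 1 if no such j):
i:     0 1 2 3 4 5 6 7 8
a[i]:  2 4 3 7 1 9 5 8 6
dp:    1 2 2 3 1 4 3 4 4
At index 1 the value is 2.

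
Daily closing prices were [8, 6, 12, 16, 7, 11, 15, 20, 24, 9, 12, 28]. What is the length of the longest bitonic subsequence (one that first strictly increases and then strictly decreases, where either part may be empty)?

7

inc[i] = longest strictly increasing subsequence ending at i; dec[i] = longest strictly decreasing subsequence starting at i:
i:      1  2  3  4  5  6  7  8  9 10 11 12
a[i]:   8  6 12 16  7 11 15 20 24  9 12 28
inc:    1  1  2  3  2  3  4  5  6  3  4  7
dec:    2  1  3  3  1  2  2  2  2  1  1  1
Best peak at i=9 (value 24): inc=6, dec=2, length 6+2−1 = 7.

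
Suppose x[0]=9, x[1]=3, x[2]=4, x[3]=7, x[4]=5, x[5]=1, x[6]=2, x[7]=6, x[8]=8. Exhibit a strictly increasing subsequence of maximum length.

3, 4, 5, 6, 8

Patience tails give the LIS length; then backtrack through the dp parents:
9 → extends → [9]
3 → replaces 9 → [3]
4 → extends → [3, 4]
7 → extends → [3, 4, 7]
5 → replaces 7 → [3, 4, 5]
1 → replaces 3 → [1, 4, 5]
2 → replaces 4 → [1, 2, 5]
6 → extends → [1, 2, 5, 6]
8 → extends → [1, 2, 5, 6, 8]
Length 5; one witness is 3, 4, 5, 6, 8.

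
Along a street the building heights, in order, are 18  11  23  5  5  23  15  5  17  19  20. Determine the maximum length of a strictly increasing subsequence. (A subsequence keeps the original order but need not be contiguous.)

Track the smallest tail for each achievable length (strict):
18 → extends → [18]
11 → replaces 18 → [11]
23 → extends → [11, 23]
5 → replaces 11 → [5, 23]
5 → already a tail → [5, 23]
23 → already a tail → [5, 23]
15 → replaces 23 → [5, 15]
5 → already a tail → [5, 15]
17 → extends → [5, 15, 17]
19 → extends → [5, 15, 17, 19]
20 → extends → [5, 15, 17, 19, 20]
Five tails, so the longest strictly increasing subsequence has length 5 (e.g. 11, 15, 17, 19, 20).

5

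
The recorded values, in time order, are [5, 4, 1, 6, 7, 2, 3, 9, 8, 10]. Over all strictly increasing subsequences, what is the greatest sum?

Let S[i] be the best sum of a strictly increasing subsequence ending at i:
i:      1  2  3  4  5  6  7  8  9 10
a[i]:   5  4  1  6  7  2  3  9  8 10
S:      5  4  1 11 18  3  6 27 26 37
Maximum is 37 (e.g. 5 + 6 + 7 + 9 + 10).

37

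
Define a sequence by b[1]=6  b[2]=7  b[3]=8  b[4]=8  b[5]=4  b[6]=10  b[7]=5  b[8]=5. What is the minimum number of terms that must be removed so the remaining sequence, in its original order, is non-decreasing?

Fewest deletions = n − (longest non-decreasing subsequence).
i:      1  2  3  4  5  6  7  8
b[i]:   6  7  8  8  4 10  5  5
dp:     1  2  3  4  1  5  2  3
max dp = 5, so deletions = 8 − 5 = 3.

3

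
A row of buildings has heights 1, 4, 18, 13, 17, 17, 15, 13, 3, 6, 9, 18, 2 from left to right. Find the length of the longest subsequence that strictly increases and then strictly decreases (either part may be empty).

8

inc[i] = longest strictly increasing subsequence ending at i; dec[i] = longest strictly decreasing subsequence starting at i:
i:      1  2  3  4  5  6  7  8  9 10 11 12 13
a[i]:   1  4 18 13 17 17 15 13  3  6  9 18  2
inc:    1  2  3  3  4  4  4  3  2  3  4  5  2
dec:    1  3  6  3  5  5  4  3  2  2  2  2  1
Best peak at i=3 (value 18): inc=3, dec=6, length 3+6−1 = 8.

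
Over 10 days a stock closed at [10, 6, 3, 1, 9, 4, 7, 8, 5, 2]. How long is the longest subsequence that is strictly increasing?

Let dp[i] be the length of the longest such subsequence ending at index i:
i:      1  2  3  4  5  6  7  8  9 10
a[i]:  10  6  3  1  9  4  7  8  5  2
dp:     1  1  1  1  2  2  3  4  3  2
Maximum dp value is 4.

4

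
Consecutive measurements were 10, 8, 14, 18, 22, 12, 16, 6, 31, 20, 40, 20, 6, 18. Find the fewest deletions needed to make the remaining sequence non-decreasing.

8

Fewest deletions = n − (longest non-decreasing subsequence).
i:      1  2  3  4  5  6  7  8  9 10 11 12 13 14
a[i]:  10  8 14 18 22 12 16  6 31 20 40 20  6 18
dp:     1  1  2  3  4  2  3  1  5  4  6  5  2  4
max dp = 6, so deletions = 14 − 6 = 8.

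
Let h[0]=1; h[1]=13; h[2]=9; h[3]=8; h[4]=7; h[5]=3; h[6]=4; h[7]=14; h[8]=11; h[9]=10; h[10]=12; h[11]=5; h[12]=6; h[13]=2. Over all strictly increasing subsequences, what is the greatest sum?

33

Let S[i] be the best sum of a strictly increasing subsequence ending at i:
i:      0  1  2  3  4  5  6  7  8  9 10 11 12 13
h[i]:   1 13  9  8  7  3  4 14 11 10 12  5  6  2
S:      1 14 10  9  8  4  8 28 21 20 33 13 19  3
Maximum is 33 (e.g. 1 + 9 + 11 + 12).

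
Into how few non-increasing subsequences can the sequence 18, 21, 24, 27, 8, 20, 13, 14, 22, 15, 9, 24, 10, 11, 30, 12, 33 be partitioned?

7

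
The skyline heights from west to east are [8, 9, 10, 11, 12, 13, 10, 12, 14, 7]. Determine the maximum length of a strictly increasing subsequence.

7

Track the smallest tail for each achievable length (strict):
8 → extends → [8]
9 → extends → [8, 9]
10 → extends → [8, 9, 10]
11 → extends → [8, 9, 10, 11]
12 → extends → [8, 9, 10, 11, 12]
13 → extends → [8, 9, 10, 11, 12, 13]
10 → already a tail → [8, 9, 10, 11, 12, 13]
12 → already a tail → [8, 9, 10, 11, 12, 13]
14 → extends → [8, 9, 10, 11, 12, 13, 14]
7 → replaces 8 → [7, 9, 10, 11, 12, 13, 14]
Seven tails, so the longest strictly increasing subsequence has length 7 (e.g. 8, 9, 10, 11, 12, 13, 14).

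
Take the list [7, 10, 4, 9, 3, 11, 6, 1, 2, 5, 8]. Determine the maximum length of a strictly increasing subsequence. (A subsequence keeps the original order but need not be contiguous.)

Track the smallest tail for each achievable length (strict):
7 → extends → [7]
10 → extends → [7, 10]
4 → replaces 7 → [4, 10]
9 → replaces 10 → [4, 9]
3 → replaces 4 → [3, 9]
11 → extends → [3, 9, 11]
6 → replaces 9 → [3, 6, 11]
1 → replaces 3 → [1, 6, 11]
2 → replaces 6 → [1, 2, 11]
5 → replaces 11 → [1, 2, 5]
8 → extends → [1, 2, 5, 8]
Four tails, so the longest strictly increasing subsequence has length 4 (e.g. 1, 2, 5, 8).

4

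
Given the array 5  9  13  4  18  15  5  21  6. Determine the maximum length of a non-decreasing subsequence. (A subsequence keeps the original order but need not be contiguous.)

5

Let dp[i] be the length of the longest such subsequence ending at index i:
i:      1  2  3  4  5  6  7  8  9
a[i]:   5  9 13  4 18 15  5 21  6
dp:     1  2  3  1  4  4  2  5  3
Maximum dp value is 5.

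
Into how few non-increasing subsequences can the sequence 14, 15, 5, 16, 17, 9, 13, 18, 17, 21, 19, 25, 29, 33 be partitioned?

9

Place each on the leftmost legal pile:
14 → new pile 1 (tops now [14])
15 → new pile 2 (tops now [14, 15])
5 → pile 1 (tops now [5, 15])
16 → new pile 3 (tops now [5, 15, 16])
17 → new pile 4 (tops now [5, 15, 16, 17])
9 → pile 2 (tops now [5, 9, 16, 17])
13 → pile 3 (tops now [5, 9, 13, 17])
18 → new pile 5 (tops now [5, 9, 13, 17, 18])
17 → pile 4 (tops now [5, 9, 13, 17, 18])
21 → new pile 6 (tops now [5, 9, 13, 17, 18, 21])
19 → pile 6 (tops now [5, 9, 13, 17, 18, 19])
25 → new pile 7 (tops now [5, 9, 13, 17, 18, 19, 25])
29 → new pile 8 (tops now [5, 9, 13, 17, 18, 19, 25, 29])
33 → new pile 9 (tops now [5, 9, 13, 17, 18, 19, 25, 29, 33])
Nine piles.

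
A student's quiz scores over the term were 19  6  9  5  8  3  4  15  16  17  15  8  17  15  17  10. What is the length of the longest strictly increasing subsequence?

5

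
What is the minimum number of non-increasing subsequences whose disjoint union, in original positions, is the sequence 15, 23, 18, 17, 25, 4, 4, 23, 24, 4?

Place each on the leftmost legal pile:
15 → new pile 1 (tops now [15])
23 → new pile 2 (tops now [15, 23])
18 → pile 2 (tops now [15, 18])
17 → pile 2 (tops now [15, 17])
25 → new pile 3 (tops now [15, 17, 25])
4 → pile 1 (tops now [4, 17, 25])
4 → pile 1 (tops now [4, 17, 25])
23 → pile 3 (tops now [4, 17, 23])
24 → new pile 4 (tops now [4, 17, 23, 24])
4 → pile 1 (tops now [4, 17, 23, 24])
Four piles.

4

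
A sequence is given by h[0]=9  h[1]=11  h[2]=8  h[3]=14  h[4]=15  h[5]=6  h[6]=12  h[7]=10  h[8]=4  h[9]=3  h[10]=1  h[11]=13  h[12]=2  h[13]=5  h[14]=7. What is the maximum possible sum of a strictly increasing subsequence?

49

Let S[i] be the best sum of a strictly increasing subsequence ending at i:
i:      0  1  2  3  4  5  6  7  8  9 10 11 12 13 14
h[i]:   9 11  8 14 15  6 12 10  4  3  1 13  2  5  7
S:      9 20  8 34 49  6 32 19  4  3  1 45  3  9 16
Maximum is 49 (e.g. 9 + 11 + 14 + 15).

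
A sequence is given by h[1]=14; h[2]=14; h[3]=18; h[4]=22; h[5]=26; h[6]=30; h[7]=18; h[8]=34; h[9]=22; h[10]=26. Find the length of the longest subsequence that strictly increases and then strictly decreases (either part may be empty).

inc[i] = longest strictly increasing subsequence ending at i; dec[i] = longest strictly decreasing subsequence starting at i:
i:      1  2  3  4  5  6  7  8  9 10
h[i]:  14 14 18 22 26 30 18 34 22 26
inc:    1  1  2  3  4  5  2  6  3  4
dec:    1  1  1  2  2  2  1  2  1  1
Best peak at i=8 (value 34): inc=6, dec=2, length 6+2−1 = 7.

7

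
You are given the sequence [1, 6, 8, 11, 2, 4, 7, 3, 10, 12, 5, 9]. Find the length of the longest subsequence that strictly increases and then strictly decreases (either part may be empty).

7

inc[i] = longest strictly increasing subsequence ending at i; dec[i] = longest strictly decreasing subsequence starting at i:
i:      1  2  3  4  5  6  7  8  9 10 11 12
a[i]:   1  6  8 11  2  4  7  3 10 12  5  9
inc:    1  2  3  4  2  3  4  3  5  6  4  5
dec:    1  3  3  3  1  2  2  1  2  2  1  1
Best peak at i=10 (value 12): inc=6, dec=2, length 6+2−1 = 7.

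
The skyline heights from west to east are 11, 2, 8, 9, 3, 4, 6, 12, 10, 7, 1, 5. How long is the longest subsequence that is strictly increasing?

5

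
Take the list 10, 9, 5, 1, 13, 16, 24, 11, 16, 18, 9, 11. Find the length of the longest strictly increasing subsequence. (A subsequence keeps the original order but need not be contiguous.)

Track the smallest tail for each achievable length (strict):
10 → extends → [10]
9 → replaces 10 → [9]
5 → replaces 9 → [5]
1 → replaces 5 → [1]
13 → extends → [1, 13]
16 → extends → [1, 13, 16]
24 → extends → [1, 13, 16, 24]
11 → replaces 13 → [1, 11, 16, 24]
16 → already a tail → [1, 11, 16, 24]
18 → replaces 24 → [1, 11, 16, 18]
9 → replaces 11 → [1, 9, 16, 18]
11 → replaces 16 → [1, 9, 11, 18]
Four tails, so the longest strictly increasing subsequence has length 4 (e.g. 10, 13, 16, 24).

4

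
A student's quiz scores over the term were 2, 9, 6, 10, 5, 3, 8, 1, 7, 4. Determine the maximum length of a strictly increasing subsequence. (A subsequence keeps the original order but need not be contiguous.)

Track the smallest tail for each achievable length (strict):
2 → extends → [2]
9 → extends → [2, 9]
6 → replaces 9 → [2, 6]
10 → extends → [2, 6, 10]
5 → replaces 6 → [2, 5, 10]
3 → replaces 5 → [2, 3, 10]
8 → replaces 10 → [2, 3, 8]
1 → replaces 2 → [1, 3, 8]
7 → replaces 8 → [1, 3, 7]
4 → replaces 7 → [1, 3, 4]
Three tails, so the longest strictly increasing subsequence has length 3 (e.g. 2, 9, 10).

3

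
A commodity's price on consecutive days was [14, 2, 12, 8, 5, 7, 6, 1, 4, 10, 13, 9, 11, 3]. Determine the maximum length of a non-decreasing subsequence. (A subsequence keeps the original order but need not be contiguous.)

Let dp[i] be the length of the longest such subsequence ending at index i:
i:      1  2  3  4  5  6  7  8  9 10 11 12 13 14
a[i]:  14  2 12  8  5  7  6  1  4 10 13  9 11  3
dp:     1  1  2  2  2  3  3  1  2  4  5  4  5  2
Maximum dp value is 5.

5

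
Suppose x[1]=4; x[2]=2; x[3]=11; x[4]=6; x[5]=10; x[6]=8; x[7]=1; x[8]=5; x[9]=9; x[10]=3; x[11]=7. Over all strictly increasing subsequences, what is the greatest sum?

Let S[i] be the best sum of a strictly increasing subsequence ending at i:
i:      1  2  3  4  5  6  7  8  9 10 11
x[i]:   4  2 11  6 10  8  1  5  9  3  7
S:      4  2 15 10 20 18  1  9 27  5 17
Maximum is 27 (e.g. 4 + 6 + 8 + 9).

27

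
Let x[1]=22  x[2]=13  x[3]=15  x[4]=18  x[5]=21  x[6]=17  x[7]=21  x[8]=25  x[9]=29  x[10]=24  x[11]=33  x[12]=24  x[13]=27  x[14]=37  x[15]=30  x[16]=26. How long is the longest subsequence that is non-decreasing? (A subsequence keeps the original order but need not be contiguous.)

9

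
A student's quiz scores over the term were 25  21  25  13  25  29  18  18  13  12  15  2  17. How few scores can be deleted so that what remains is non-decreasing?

9

Fewest deletions = n − (longest non-decreasing subsequence).
i:      1  2  3  4  5  6  7  8  9 10 11 12 13
a[i]:  25 21 25 13 25 29 18 18 13 12 15  2 17
dp:     1  1  2  1  3  4  2  3  2  1  3  1  4
max dp = 4, so deletions = 13 − 4 = 9.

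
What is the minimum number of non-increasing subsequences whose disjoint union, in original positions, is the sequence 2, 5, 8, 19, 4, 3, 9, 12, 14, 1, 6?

6

Place each on the leftmost legal pile:
2 → new pile 1 (tops now [2])
5 → new pile 2 (tops now [2, 5])
8 → new pile 3 (tops now [2, 5, 8])
19 → new pile 4 (tops now [2, 5, 8, 19])
4 → pile 2 (tops now [2, 4, 8, 19])
3 → pile 2 (tops now [2, 3, 8, 19])
9 → pile 4 (tops now [2, 3, 8, 9])
12 → new pile 5 (tops now [2, 3, 8, 9, 12])
14 → new pile 6 (tops now [2, 3, 8, 9, 12, 14])
1 → pile 1 (tops now [1, 3, 8, 9, 12, 14])
6 → pile 3 (tops now [1, 3, 6, 9, 12, 14])
Six piles.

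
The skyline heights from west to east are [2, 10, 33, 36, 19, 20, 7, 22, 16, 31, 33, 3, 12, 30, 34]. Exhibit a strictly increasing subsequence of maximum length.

Patience tails give the LIS length; then backtrack through the dp parents:
2 → extends → [2]
10 → extends → [2, 10]
33 → extends → [2, 10, 33]
36 → extends → [2, 10, 33, 36]
19 → replaces 33 → [2, 10, 19, 36]
20 → replaces 36 → [2, 10, 19, 20]
7 → replaces 10 → [2, 7, 19, 20]
22 → extends → [2, 7, 19, 20, 22]
16 → replaces 19 → [2, 7, 16, 20, 22]
31 → extends → [2, 7, 16, 20, 22, 31]
33 → extends → [2, 7, 16, 20, 22, 31, 33]
3 → replaces 7 → [2, 3, 16, 20, 22, 31, 33]
12 → replaces 16 → [2, 3, 12, 20, 22, 31, 33]
30 → replaces 31 → [2, 3, 12, 20, 22, 30, 33]
34 → extends → [2, 3, 12, 20, 22, 30, 33, 34]
Length 8; one witness is 2, 10, 19, 20, 22, 31, 33, 34.

2, 10, 19, 20, 22, 31, 33, 34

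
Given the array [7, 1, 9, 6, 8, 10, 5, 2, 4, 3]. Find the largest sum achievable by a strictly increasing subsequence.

26

Let S[i] be the best sum of a strictly increasing subsequence ending at i:
i:      1  2  3  4  5  6  7  8  9 10
a[i]:   7  1  9  6  8 10  5  2  4  3
S:      7  1 16  7 15 26  6  3  7  6
Maximum is 26 (e.g. 7 + 9 + 10).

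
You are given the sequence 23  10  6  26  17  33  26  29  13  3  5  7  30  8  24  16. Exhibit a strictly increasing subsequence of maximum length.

10, 17, 26, 29, 30

Patience tails give the LIS length; then backtrack through the dp parents:
23 → extends → [23]
10 → replaces 23 → [10]
6 → replaces 10 → [6]
26 → extends → [6, 26]
17 → replaces 26 → [6, 17]
33 → extends → [6, 17, 33]
26 → replaces 33 → [6, 17, 26]
29 → extends → [6, 17, 26, 29]
13 → replaces 17 → [6, 13, 26, 29]
3 → replaces 6 → [3, 13, 26, 29]
5 → replaces 13 → [3, 5, 26, 29]
7 → replaces 26 → [3, 5, 7, 29]
30 → extends → [3, 5, 7, 29, 30]
8 → replaces 29 → [3, 5, 7, 8, 30]
24 → replaces 30 → [3, 5, 7, 8, 24]
16 → replaces 24 → [3, 5, 7, 8, 16]
Length 5; one witness is 10, 17, 26, 29, 30.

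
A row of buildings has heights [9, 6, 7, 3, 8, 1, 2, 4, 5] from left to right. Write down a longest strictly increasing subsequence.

Patience tails give the LIS length; then backtrack through the dp parents:
9 → extends → [9]
6 → replaces 9 → [6]
7 → extends → [6, 7]
3 → replaces 6 → [3, 7]
8 → extends → [3, 7, 8]
1 → replaces 3 → [1, 7, 8]
2 → replaces 7 → [1, 2, 8]
4 → replaces 8 → [1, 2, 4]
5 → extends → [1, 2, 4, 5]
Length 4; one witness is 1, 2, 4, 5.

1, 2, 4, 5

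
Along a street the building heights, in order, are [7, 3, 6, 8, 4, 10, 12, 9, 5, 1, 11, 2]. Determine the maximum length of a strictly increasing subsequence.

Let dp[i] be the length of the longest such subsequence ending at index i:
i:      1  2  3  4  5  6  7  8  9 10 11 12
a[i]:   7  3  6  8  4 10 12  9  5  1 11  2
dp:     1  1  2  3  2  4  5  4  3  1  5  2
Maximum dp value is 5.

5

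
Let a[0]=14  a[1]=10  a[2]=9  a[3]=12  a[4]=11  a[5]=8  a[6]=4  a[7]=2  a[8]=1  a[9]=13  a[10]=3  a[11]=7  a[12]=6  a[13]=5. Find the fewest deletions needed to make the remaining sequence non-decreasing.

Fewest deletions = n − (longest non-decreasing subsequence).
Patience tails:
14 → extends → [14]
10 → replaces 14 → [10]
9 → replaces 10 → [9]
12 → extends → [9, 12]
11 → replaces 12 → [9, 11]
8 → replaces 9 → [8, 11]
4 → replaces 8 → [4, 11]
2 → replaces 4 → [2, 11]
1 → replaces 2 → [1, 11]
13 → extends → [1, 11, 13]
3 → replaces 11 → [1, 3, 13]
7 → replaces 13 → [1, 3, 7]
6 → replaces 7 → [1, 3, 6]
5 → replaces 6 → [1, 3, 5]
Longest non-decreasing subsequence has length 3, so deletions = 14 − 3 = 11.

11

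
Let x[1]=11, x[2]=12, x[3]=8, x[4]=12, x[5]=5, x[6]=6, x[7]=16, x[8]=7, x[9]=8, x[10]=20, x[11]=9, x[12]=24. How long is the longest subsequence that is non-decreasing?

Track the smallest tail for each achievable length (allowing ties):
11 → extends → [11]
12 → extends → [11, 12]
8 → replaces 11 → [8, 12]
12 → extends → [8, 12, 12]
5 → replaces 8 → [5, 12, 12]
6 → replaces 12 → [5, 6, 12]
16 → extends → [5, 6, 12, 16]
7 → replaces 12 → [5, 6, 7, 16]
8 → replaces 16 → [5, 6, 7, 8]
20 → extends → [5, 6, 7, 8, 20]
9 → replaces 20 → [5, 6, 7, 8, 9]
24 → extends → [5, 6, 7, 8, 9, 24]
Six tails, so the longest non-decreasing subsequence has length 6 (e.g. 11, 12, 12, 16, 20, 24).

6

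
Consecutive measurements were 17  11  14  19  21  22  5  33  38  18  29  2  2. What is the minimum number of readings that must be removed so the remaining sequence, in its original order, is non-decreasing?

6

Fewest deletions = n − (longest non-decreasing subsequence).
Patience tails:
17 → extends → [17]
11 → replaces 17 → [11]
14 → extends → [11, 14]
19 → extends → [11, 14, 19]
21 → extends → [11, 14, 19, 21]
22 → extends → [11, 14, 19, 21, 22]
5 → replaces 11 → [5, 14, 19, 21, 22]
33 → extends → [5, 14, 19, 21, 22, 33]
38 → extends → [5, 14, 19, 21, 22, 33, 38]
18 → replaces 19 → [5, 14, 18, 21, 22, 33, 38]
29 → replaces 33 → [5, 14, 18, 21, 22, 29, 38]
2 → replaces 5 → [2, 14, 18, 21, 22, 29, 38]
2 → replaces 14 → [2, 2, 18, 21, 22, 29, 38]
Longest non-decreasing subsequence has length 7, so deletions = 13 − 7 = 6.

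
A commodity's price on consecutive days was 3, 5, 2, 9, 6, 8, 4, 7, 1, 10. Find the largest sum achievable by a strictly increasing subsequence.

Let S[i] be the best sum of a strictly increasing subsequence ending at i:
i:      1  2  3  4  5  6  7  8  9 10
a[i]:   3  5  2  9  6  8  4  7  1 10
S:      3  8  2 17 14 22  7 21  1 32
Maximum is 32 (e.g. 3 + 5 + 6 + 8 + 10).

32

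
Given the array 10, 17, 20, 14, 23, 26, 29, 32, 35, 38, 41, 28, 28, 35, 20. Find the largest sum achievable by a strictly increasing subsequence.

Let S[i] be the best sum of a strictly increasing subsequence ending at i:
i:       1   2   3   4   5   6   7   8   9  10  11  12  13  14  15
a[i]:   10  17  20  14  23  26  29  32  35  38  41  28  28  35  20
S:      10  27  47  24  70  96 125 157 192 230 271 124 124 192  47
Maximum is 271 (e.g. 10 + 17 + 20 + 23 + 26 + 29 + 32 + 35 + 38 + 41).

271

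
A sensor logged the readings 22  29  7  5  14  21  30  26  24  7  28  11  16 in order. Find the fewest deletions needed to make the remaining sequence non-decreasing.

8

Fewest deletions = n − (longest non-decreasing subsequence).
Patience tails:
22 → extends → [22]
29 → extends → [22, 29]
7 → replaces 22 → [7, 29]
5 → replaces 7 → [5, 29]
14 → replaces 29 → [5, 14]
21 → extends → [5, 14, 21]
30 → extends → [5, 14, 21, 30]
26 → replaces 30 → [5, 14, 21, 26]
24 → replaces 26 → [5, 14, 21, 24]
7 → replaces 14 → [5, 7, 21, 24]
28 → extends → [5, 7, 21, 24, 28]
11 → replaces 21 → [5, 7, 11, 24, 28]
16 → replaces 24 → [5, 7, 11, 16, 28]
Longest non-decreasing subsequence has length 5, so deletions = 13 − 5 = 8.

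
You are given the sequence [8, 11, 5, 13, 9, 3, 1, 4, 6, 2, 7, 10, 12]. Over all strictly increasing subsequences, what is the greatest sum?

Let S[i] be the best sum of a strictly increasing subsequence ending at i:
i:      1  2  3  4  5  6  7  8  9 10 11 12 13
a[i]:   8 11  5 13  9  3  1  4  6  2  7 10 12
S:      8 19  5 32 17  3  1  7 13  3 20 30 42
Maximum is 42 (e.g. 3 + 4 + 6 + 7 + 10 + 12).

42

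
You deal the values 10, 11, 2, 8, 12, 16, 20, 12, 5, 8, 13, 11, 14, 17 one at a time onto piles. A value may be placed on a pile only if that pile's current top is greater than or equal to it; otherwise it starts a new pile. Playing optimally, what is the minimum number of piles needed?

The minimum number of non-increasing subsequences covering a sequence equals the length of its longest strictly increasing subsequence.
LIS length is 6 (e.g. 10, 11, 12, 13, 14, 17), so 6 piles are needed.

6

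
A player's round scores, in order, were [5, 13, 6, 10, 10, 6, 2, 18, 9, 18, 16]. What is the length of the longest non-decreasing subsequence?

6

Let dp[i] be the length of the longest such subsequence ending at index i:
i:      1  2  3  4  5  6  7  8  9 10 11
a[i]:   5 13  6 10 10  6  2 18  9 18 16
dp:     1  2  2  3  4  3  1  5  4  6  5
Maximum dp value is 6.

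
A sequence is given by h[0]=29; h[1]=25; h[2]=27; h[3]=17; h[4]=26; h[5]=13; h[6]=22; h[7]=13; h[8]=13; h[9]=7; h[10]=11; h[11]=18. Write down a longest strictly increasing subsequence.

Patience tails give the LIS length; then backtrack through the dp parents:
29 → extends → [29]
25 → replaces 29 → [25]
27 → extends → [25, 27]
17 → replaces 25 → [17, 27]
26 → replaces 27 → [17, 26]
13 → replaces 17 → [13, 26]
22 → replaces 26 → [13, 22]
13 → already a tail → [13, 22]
13 → already a tail → [13, 22]
7 → replaces 13 → [7, 22]
11 → replaces 22 → [7, 11]
18 → extends → [7, 11, 18]
Length 3; one witness is 7, 11, 18.

7, 11, 18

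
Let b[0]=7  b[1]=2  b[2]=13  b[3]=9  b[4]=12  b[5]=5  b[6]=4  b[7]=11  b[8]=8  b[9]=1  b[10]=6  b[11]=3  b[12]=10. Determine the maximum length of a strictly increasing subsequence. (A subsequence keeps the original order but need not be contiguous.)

Track the smallest tail for each achievable length (strict):
7 → extends → [7]
2 → replaces 7 → [2]
13 → extends → [2, 13]
9 → replaces 13 → [2, 9]
12 → extends → [2, 9, 12]
5 → replaces 9 → [2, 5, 12]
4 → replaces 5 → [2, 4, 12]
11 → replaces 12 → [2, 4, 11]
8 → replaces 11 → [2, 4, 8]
1 → replaces 2 → [1, 4, 8]
6 → replaces 8 → [1, 4, 6]
3 → replaces 4 → [1, 3, 6]
10 → extends → [1, 3, 6, 10]
Four tails, so the longest strictly increasing subsequence has length 4 (e.g. 2, 5, 8, 10).

4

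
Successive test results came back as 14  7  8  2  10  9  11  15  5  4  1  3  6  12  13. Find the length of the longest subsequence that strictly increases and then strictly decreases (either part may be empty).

8

inc[i] = longest strictly increasing subsequence ending at i; dec[i] = longest strictly decreasing subsequence starting at i:
i:      1  2  3  4  5  6  7  8  9 10 11 12 13 14 15
a[i]:  14  7  8  2 10  9 11 15  5  4  1  3  6 12 13
inc:    1  1  2  1  3  3  4  5  2  2  1  2  3  5  6
dec:    6  4  4  2  5  4  4  4  3  2  1  1  1  1  1
Best peak at i=8 (value 15): inc=5, dec=4, length 5+4−1 = 8.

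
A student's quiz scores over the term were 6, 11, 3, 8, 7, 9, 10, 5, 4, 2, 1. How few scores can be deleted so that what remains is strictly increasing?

7

Fewest deletions = n − (longest strictly increasing subsequence).
i:      1  2  3  4  5  6  7  8  9 10 11
a[i]:   6 11  3  8  7  9 10  5  4  2  1
dp:     1  2  1  2  2  3  4  2  2  1  1
max dp = 4, so deletions = 11 − 4 = 7.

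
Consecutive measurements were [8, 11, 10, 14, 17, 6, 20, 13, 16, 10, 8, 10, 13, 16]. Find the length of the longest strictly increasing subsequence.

Let dp[i] be the length of the longest such subsequence ending at index i:
i:      1  2  3  4  5  6  7  8  9 10 11 12 13 14
a[i]:   8 11 10 14 17  6 20 13 16 10  8 10 13 16
dp:     1  2  2  3  4  1  5  3  4  2  2  3  4  5
Maximum dp value is 5.

5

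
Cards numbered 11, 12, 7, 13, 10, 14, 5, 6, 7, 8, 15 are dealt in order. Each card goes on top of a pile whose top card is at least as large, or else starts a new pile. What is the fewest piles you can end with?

5

Place each on the leftmost legal pile:
11 → new pile 1 (tops now [11])
12 → new pile 2 (tops now [11, 12])
7 → pile 1 (tops now [7, 12])
13 → new pile 3 (tops now [7, 12, 13])
10 → pile 2 (tops now [7, 10, 13])
14 → new pile 4 (tops now [7, 10, 13, 14])
5 → pile 1 (tops now [5, 10, 13, 14])
6 → pile 2 (tops now [5, 6, 13, 14])
7 → pile 3 (tops now [5, 6, 7, 14])
8 → pile 4 (tops now [5, 6, 7, 8])
15 → new pile 5 (tops now [5, 6, 7, 8, 15])
Five piles.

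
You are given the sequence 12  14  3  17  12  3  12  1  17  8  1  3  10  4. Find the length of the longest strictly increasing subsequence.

3

Let dp[i] be the length of the longest such subsequence ending at index i:
i:      1  2  3  4  5  6  7  8  9 10 11 12 13 14
a[i]:  12 14  3 17 12  3 12  1 17  8  1  3 10  4
dp:     1  2  1  3  2  1  2  1  3  2  1  2  3  3
Maximum dp value is 3.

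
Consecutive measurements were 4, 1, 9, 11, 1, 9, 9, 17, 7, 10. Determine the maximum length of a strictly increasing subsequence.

Track the smallest tail for each achievable length (strict):
4 → extends → [4]
1 → replaces 4 → [1]
9 → extends → [1, 9]
11 → extends → [1, 9, 11]
1 → already a tail → [1, 9, 11]
9 → already a tail → [1, 9, 11]
9 → already a tail → [1, 9, 11]
17 → extends → [1, 9, 11, 17]
7 → replaces 9 → [1, 7, 11, 17]
10 → replaces 11 → [1, 7, 10, 17]
Four tails, so the longest strictly increasing subsequence has length 4 (e.g. 4, 9, 11, 17).

4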